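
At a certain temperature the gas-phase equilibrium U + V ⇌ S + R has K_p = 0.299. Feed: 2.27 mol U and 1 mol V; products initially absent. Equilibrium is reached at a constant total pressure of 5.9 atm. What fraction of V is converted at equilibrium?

Let X = conversion of V (basis 1 mol V); extent of reaction ξ = X.
Mole table: n_U = 2.27 − X; n_V = 1 − X; n_S = X; n_R = X.
n_T stays at 3.27 (no change in mole number).
y_i = n_i/n_T, p_i = y_i·P. K_p = p_S p_R / (p_U p_V).
Setting this equal to 0.299 and taking the physical root (0 < X < 1) gives X = 0.509.

X = 0.509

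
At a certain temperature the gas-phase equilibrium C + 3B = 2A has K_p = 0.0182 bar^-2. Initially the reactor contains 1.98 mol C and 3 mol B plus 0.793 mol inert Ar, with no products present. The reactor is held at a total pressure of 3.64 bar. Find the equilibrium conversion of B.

Basis: 3 mol B initially; let X = conversion of B. Extent ξ = X.
Moles: n_C = 1.98 − X; n_B = 3 − 3X; n_A = 2X; n_I = 0.793 (inert).
Summing: n_T = 5.77 − 2X.
y_i = n_i/n_T, p_i = y_i·P. K_p = p_A^2 / (p_C p_B^3).
Substituting and setting equal to 0.0182 bar^-2 gives a polynomial in X; the root in (0,1) is X = 0.219.

X = 0.219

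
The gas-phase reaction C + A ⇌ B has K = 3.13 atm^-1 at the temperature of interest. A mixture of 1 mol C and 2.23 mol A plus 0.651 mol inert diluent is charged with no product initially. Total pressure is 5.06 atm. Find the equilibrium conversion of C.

Take 1 mol C as basis and let X be its fractional conversion, so ξ = X.
At extent ξ: n_C = 1 − X; n_A = 2.23 − X; n_B = X; n_I = 0.651 (inert).
n_T = Σnᵢ = 3.88 − X.
With p_i = (n_i/n_T)P, K = p_B / (p_C p_A).
Substituting and setting equal to 3.13 atm^-1 gives a polynomial in X; the root in (0,1) is X = 0.877.

X = 0.877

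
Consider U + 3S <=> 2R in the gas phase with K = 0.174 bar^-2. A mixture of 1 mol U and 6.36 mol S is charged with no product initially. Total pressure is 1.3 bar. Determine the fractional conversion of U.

X = 0.384

Take 1 mol U as basis and let X be its fractional conversion, so ξ = X.
Species balance: n_U = 1 − X; n_S = 6.36 − 3X; n_R = 2X.
Summing: n_T = 7.36 − 2X.
With p_i = (n_i/n_T)P, K = p_R^2 / (p_U p_S^3).
This yields a degree-4 equation in X; solving on (0,1), X = 0.384.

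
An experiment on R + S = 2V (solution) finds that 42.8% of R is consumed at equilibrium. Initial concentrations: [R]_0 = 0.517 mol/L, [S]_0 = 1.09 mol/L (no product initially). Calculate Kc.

Kc = 0.762

Let X = conversion of R.
Concentrations: [R] = 0.517 − 0.517X; [S] = 1.09 − 0.517X; [V] = 1.03X.
At X = 0.428: [R] = 0.296, [S] = 0.869, [V] = 0.443.
Kc = [V]^2 / ([R] [S]) = 0.762.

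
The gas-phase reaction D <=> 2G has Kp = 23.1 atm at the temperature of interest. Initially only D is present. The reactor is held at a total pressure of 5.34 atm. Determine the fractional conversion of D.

X = 0.721

Basis: 1 mol D initially; let X = conversion of D. Extent ξ = X.
At extent ξ: n_D = 1 − X; n_G = 2X.
Total moles n_T = 1 + X.
Mole fractions y_i = n_i/n_T; Kp = p_G^2 / (p_D) with p_i = y_i·P.
This yields a degree-2 equation in X; solving on (0,1), X = 0.721.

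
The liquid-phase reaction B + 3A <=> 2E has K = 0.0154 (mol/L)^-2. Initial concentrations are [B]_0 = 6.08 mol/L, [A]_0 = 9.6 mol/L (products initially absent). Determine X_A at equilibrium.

Let X = conversion of A; extent ξ = 9.6X/3 mol/L.
Concentrations: [B] = 6.08 − 3.2X; [A] = 9.6 − 9.6X; [E] = 6.4X.
K = [E]^2 / ([B] [A]^3).
Equating to 0.0154 (mol/L)^-2: the physical root is X = 0.472.

X = 0.472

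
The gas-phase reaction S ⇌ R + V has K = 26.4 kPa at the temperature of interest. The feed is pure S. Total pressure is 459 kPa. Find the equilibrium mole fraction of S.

Take 1 mol S as basis and let X be its fractional conversion, so ξ = X.
Moles: n_S = 1 − X; n_R = X; n_V = X.
Summing: n_T = 1 + X.
Mole fractions y_i = n_i/n_T; K = p_R p_V / (p_S) with p_i = y_i·P.
Substituting and setting equal to 26.4 kPa gives a polynomial in X; the root in (0,1) is X = 0.233.
Then n_S = 0.767, n_T = 1.23, so y_S = 0.622.

y_S = 0.622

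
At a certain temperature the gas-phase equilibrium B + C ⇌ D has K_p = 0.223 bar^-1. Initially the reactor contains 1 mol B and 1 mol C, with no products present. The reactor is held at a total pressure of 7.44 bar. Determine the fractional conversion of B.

X = 0.387

Basis: 1 mol B initially; let X = conversion of B. Extent ξ = X.
Species balance: n_B = 1 − X; n_C = 1 − X; n_D = X.
Summing: n_T = 2 − X.
Mole fractions y_i = n_i/n_T; K_p = p_D / (p_B p_C) with p_i = y_i·P.
Equating to 0.223 bar^-1 and solving on 0 < X < 1: X = 0.387.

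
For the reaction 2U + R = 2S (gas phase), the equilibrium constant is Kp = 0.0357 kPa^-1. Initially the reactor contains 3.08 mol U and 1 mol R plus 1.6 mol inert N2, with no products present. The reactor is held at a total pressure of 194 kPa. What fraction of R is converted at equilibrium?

X = 0.637

Let X = conversion of R (basis 1 mol R); extent of reaction ξ = X.
Species balance: n_U = 3.08 − 2X; n_R = 1 − X; n_S = 2X; n_I = 1.6 (inert).
n_T = Σnᵢ = 5.68 − X.
y_i = n_i/n_T, p_i = y_i·P. Kp = p_S^2 / (p_U^2 p_R).
Equating to 0.0357 kPa^-1 and solving on 0 < X < 1: X = 0.637.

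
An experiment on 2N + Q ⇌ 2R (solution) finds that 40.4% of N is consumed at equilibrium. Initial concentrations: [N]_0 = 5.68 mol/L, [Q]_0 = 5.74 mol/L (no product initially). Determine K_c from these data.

K_c = 0.1 L/mol

Let X = conversion of N.
Concentrations: [N] = 5.68 − 5.68X; [Q] = 5.74 − 2.84X; [R] = 5.68X.
At X = 0.404: [N] = 3.39, [Q] = 4.59, [R] = 2.29.
K_c = [R]^2 / ([N]^2 [Q]) = 0.1 L/mol.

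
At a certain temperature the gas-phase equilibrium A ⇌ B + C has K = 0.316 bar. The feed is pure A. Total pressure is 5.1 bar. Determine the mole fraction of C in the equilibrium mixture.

y_C = 0.195

Basis: 1 mol A initially; let X = conversion of A. Extent ξ = X.
Mole table: n_A = 1 − X; n_B = X; n_C = X.
Total moles n_T = 1 + X.
y_i = n_i/n_T, p_i = y_i·P. K = p_B p_C / (p_A).
This yields a degree-2 equation in X; solving on (0,1), X = 0.242.
Then n_C = 0.242, n_T = 1.24, so y_C = 0.195.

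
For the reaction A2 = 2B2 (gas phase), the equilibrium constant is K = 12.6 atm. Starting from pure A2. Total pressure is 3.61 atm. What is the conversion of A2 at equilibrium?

X = 0.683

Take 1 mol A2 as basis and let X be its fractional conversion, so ξ = X.
Species balance: n_A2 = 1 − X; n_B2 = 2X.
n_T = Σnᵢ = 1 + X.
Mole fractions y_i = n_i/n_T; K = p_B2^2 / (p_A2) with p_i = y_i·P.
Equating to 12.6 atm and solving on 0 < X < 1: X = 0.683.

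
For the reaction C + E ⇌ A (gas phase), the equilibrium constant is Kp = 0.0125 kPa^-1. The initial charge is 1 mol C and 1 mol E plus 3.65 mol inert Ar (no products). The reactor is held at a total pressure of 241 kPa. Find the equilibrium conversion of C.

X = 0.286

Let X = conversion of C (basis 1 mol C); extent of reaction ξ = X.
Species balance: n_C = 1 − X; n_E = 1 − X; n_A = X; n_I = 3.65 (inert).
n_T = Σnᵢ = 5.65 − X.
Mole fractions y_i = n_i/n_T; Kp = p_A / (p_C p_E) with p_i = y_i·P.
Substituting and setting equal to 0.0125 kPa^-1 gives a polynomial in X; the root in (0,1) is X = 0.286.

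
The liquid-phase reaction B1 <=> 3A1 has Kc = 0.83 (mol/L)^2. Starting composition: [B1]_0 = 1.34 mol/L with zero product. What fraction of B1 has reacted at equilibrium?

X = 0.236

Let X = conversion of B1; extent ξ = 1.34·X mol/L.
Concentrations: [B1] = 1.34 − 1.34X; [A1] = 4.02X.
Kc = [A1]^3 / ([B1]).
This equals 0.83 at X = 0.236 (the root in 0 < X < 1).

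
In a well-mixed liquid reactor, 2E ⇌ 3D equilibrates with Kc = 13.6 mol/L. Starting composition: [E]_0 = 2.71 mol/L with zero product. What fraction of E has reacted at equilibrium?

X = 0.610

Let X = conversion of E; extent ξ = 2.71X/2 mol/L.
Concentrations: [E] = 2.71 − 2.71X; [D] = 4.06X.
Kc = [D]^3 / ([E]^2).
Solving Kc = 13.6 for X ∈ (0,1): X = 0.610.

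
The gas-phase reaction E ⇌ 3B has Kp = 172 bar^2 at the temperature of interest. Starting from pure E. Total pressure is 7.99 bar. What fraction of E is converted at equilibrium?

Let X = conversion of E (basis 1 mol E); extent of reaction ξ = X.
Mole table: n_E = 1 − X; n_B = 3X.
Total moles n_T = 1 + 2X.
With p_i = (n_i/n_T)P, Kp = p_B^3 / (p_E).
This yields a degree-3 equation in X; solving on (0,1), X = 0.580.

X = 0.580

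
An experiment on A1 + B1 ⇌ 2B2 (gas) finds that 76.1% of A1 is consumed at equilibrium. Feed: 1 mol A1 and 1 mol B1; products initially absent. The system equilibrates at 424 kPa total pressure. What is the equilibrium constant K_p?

Let X = conversion of A1 (basis 1 mol A1); extent of reaction ξ = X.
Species balance: n_A1 = 1 − X; n_B1 = 1 − X; n_B2 = 2X.
Since Δν = 0, n_T = 2 throughout.
At X = 0.761: n_A1 = 0.239, n_B1 = 0.239, n_B2 = 1.52, n_T = 2.
p_i = (n_i/n_T)·P. K_p = p_B2^2 / (p_A1 p_B1) = 40.6.

K_p = 40.6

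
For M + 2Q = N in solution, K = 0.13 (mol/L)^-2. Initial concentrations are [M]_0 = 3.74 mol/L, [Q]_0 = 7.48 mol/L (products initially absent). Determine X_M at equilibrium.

X = 0.572

Let X = conversion of M; extent ξ = 3.74·X mol/L.
Concentrations: [M] = 3.74 − 3.74X; [Q] = 7.48 − 7.48X; [N] = 3.74X.
K = [N] / ([M] [Q]^2).
Setting equal to 0.13 and solving for X on (0,1) gives X = 0.572.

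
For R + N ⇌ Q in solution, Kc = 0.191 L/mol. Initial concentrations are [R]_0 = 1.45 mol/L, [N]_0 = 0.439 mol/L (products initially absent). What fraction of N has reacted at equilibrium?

Let X = conversion of N; extent ξ = 0.439·X mol/L.
Concentrations: [R] = 1.45 − 0.439X; [N] = 0.439 − 0.439X; [Q] = 0.439X.
Kc = [Q] / ([R] [N]).
This equals 0.191 at X = 0.206 (the root in 0 < X < 1).

X = 0.206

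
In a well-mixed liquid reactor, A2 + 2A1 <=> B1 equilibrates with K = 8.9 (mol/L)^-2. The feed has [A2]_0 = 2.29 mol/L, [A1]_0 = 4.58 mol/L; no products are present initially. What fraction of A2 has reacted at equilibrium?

X = 0.835

Let X = conversion of A2; extent ξ = 2.29·X mol/L.
Concentrations: [A2] = 2.29 − 2.29X; [A1] = 4.58 − 4.58X; [B1] = 2.29X.
K = [B1] / ([A2] [A1]^2).
Equating to 8.9 (mol/L)^-2: the physical root is X = 0.835.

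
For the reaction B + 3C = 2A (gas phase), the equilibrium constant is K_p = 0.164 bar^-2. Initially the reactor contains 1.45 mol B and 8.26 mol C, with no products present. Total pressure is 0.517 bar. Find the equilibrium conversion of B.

X = 0.176

Basis: 1.45 mol B initially; let X = conversion of B. Extent ξ = 1.45X.
Mole table: n_B = 1.45 − 1.45X; n_C = 8.26 − 4.35X; n_A = 2.9X.
n_T = Σnᵢ = 9.71 − 2.9X.
Mole fractions y_i = n_i/n_T; K_p = p_A^2 / (p_B p_C^3) with p_i = y_i·P.
Setting this equal to 0.164 bar^-2 and taking the physical root (0 < X < 1) gives X = 0.176.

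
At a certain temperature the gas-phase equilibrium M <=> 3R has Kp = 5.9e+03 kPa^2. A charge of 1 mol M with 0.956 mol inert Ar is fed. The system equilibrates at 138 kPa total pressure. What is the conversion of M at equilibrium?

X = 0.374

Take 1 mol M as basis and let X be its fractional conversion, so ξ = X.
Moles: n_M = 1 − X; n_R = 3X; n_I = 0.956 (inert).
Total moles n_T = 1.96 + 2X.
With p_i = (n_i/n_T)P, Kp = p_R^3 / (p_M).
Setting this equal to 5.9e+03 kPa^2 and taking the physical root (0 < X < 1) gives X = 0.374.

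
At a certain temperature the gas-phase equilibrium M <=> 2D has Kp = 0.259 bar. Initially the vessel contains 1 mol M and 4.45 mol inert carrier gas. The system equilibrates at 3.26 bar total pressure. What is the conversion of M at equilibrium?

X = 0.285

Take 1 mol M as basis and let X be its fractional conversion, so ξ = X.
Species balance: n_M = 1 − X; n_D = 2X; n_I = 4.45 (inert).
Summing: n_T = 5.45 + X.
y_i = n_i/n_T, p_i = y_i·P. Kp = p_D^2 / (p_M).
Substituting and setting equal to 0.259 bar gives a polynomial in X; the root in (0,1) is X = 0.285.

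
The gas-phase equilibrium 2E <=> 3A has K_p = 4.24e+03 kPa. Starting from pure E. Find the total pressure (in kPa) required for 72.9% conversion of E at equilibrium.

Basis: 1 mol E initially; let X = conversion of E. Extent ξ = 0.5X.
Species balance: n_E = 1 − X; n_A = 1.5X.
Total moles n_T = 1 + 0.5X.
K_p = p_A^3 / (p_E^2) with p_i = (n_i/n_T)·P.
At X = 0.729: the mole-fraction product g(X) = Π y_i^ν_i = 13.05. Since K_p = g(X)·P^{1}, P = (K_p/g)^(1/1) = (4.24e+03/13.05)^(1/1) = 325 kPa.

P = 325 kPa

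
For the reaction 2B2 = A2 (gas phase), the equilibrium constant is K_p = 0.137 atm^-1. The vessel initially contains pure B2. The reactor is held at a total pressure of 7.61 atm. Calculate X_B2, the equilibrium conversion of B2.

Basis: 1 mol B2 initially; let X = conversion of B2. Extent ξ = 0.5X.
At extent ξ: n_B2 = 1 − X; n_A2 = 0.5X.
n_T = Σnᵢ = 1 − 0.5X.
With p_i = (n_i/n_T)P, K_p = p_A2 / (p_B2^2).
Setting this equal to 0.137 atm^-1 and taking the physical root (0 < X < 1) gives X = 0.560.

X = 0.560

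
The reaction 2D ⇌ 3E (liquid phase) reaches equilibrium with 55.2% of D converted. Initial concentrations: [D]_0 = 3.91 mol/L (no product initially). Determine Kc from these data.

Kc = 11.1 mol/L

Let X = conversion of D.
Concentrations: [D] = 3.91 − 3.91X; [E] = 5.87X.
At X = 0.552: [D] = 1.75, [E] = 3.24.
Kc = [E]^3 / ([D]^2) = 11.1 mol/L.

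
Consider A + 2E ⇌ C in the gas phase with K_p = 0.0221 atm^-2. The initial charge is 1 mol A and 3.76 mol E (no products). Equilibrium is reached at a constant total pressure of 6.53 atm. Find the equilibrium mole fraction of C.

y_C = 0.086

Take 1 mol A as basis and let X be its fractional conversion, so ξ = X.
Mole table: n_A = 1 − X; n_E = 3.76 − 2X; n_C = X.
n_T = Σnᵢ = 4.76 − 2X.
y_i = n_i/n_T, p_i = y_i·P. K_p = p_C / (p_A p_E^2).
This yields a degree-3 equation in X; solving on (0,1), X = 0.349.
Then n_C = 0.349, n_T = 4.06, so y_C = 0.086.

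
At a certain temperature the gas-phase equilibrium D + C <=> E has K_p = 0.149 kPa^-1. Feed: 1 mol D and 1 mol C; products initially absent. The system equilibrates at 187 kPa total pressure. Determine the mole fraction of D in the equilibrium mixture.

Let X = conversion of D (basis 1 mol D); extent of reaction ξ = X.
At extent ξ: n_D = 1 − X; n_C = 1 − X; n_E = X.
Total moles n_T = 2 − X.
With p_i = (n_i/n_T)P, K_p = p_E / (p_D p_C).
Substituting and setting equal to 0.149 kPa^-1 gives a polynomial in X; the root in (0,1) is X = 0.814.
Then n_D = 0.186, n_T = 1.19, so y_D = 0.157.

y_D = 0.157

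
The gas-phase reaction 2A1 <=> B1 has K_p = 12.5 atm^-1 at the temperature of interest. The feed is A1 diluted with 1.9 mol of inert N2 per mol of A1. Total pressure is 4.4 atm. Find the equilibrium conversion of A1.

X = 0.861

Let X = conversion of A1 (basis 1 mol A1); extent of reaction ξ = 0.5X.
Mole table: n_A1 = 1 − X; n_B1 = 0.5X; n_I = 1.9 (inert).
Total moles n_T = 2.9 − 0.5X.
y_i = n_i/n_T, p_i = y_i·P. K_p = p_B1 / (p_A1^2).
Setting this equal to 12.5 atm^-1 and taking the physical root (0 < X < 1) gives X = 0.861.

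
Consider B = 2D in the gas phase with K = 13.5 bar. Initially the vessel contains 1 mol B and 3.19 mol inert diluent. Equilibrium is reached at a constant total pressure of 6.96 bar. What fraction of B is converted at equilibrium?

X = 0.760

Take 1 mol B as basis and let X be its fractional conversion, so ξ = X.
Species balance: n_B = 1 − X; n_D = 2X; n_I = 3.19 (inert).
Total moles n_T = 4.19 + X.
y_i = n_i/n_T, p_i = y_i·P. K = p_D^2 / (p_B).
Equating to 13.5 bar and solving on 0 < X < 1: X = 0.760.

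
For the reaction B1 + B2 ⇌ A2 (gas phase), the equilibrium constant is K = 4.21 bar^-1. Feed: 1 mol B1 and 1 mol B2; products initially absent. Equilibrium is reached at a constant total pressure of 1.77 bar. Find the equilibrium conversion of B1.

Basis: 1 mol B1 initially; let X = conversion of B1. Extent ξ = X.
Species balance: n_B1 = 1 − X; n_B2 = 1 − X; n_A2 = X.
n_T = Σnᵢ = 2 − X.
y_i = n_i/n_T, p_i = y_i·P. K = p_A2 / (p_B1 p_B2).
This yields a degree-2 equation in X; solving on (0,1), X = 0.656.

X = 0.656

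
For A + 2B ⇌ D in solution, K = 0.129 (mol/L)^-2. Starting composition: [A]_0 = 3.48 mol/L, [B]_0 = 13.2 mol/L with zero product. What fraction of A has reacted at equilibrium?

Let X = conversion of A; extent ξ = 3.48·X mol/L.
Concentrations: [A] = 3.48 − 3.48X; [B] = 13.2 − 6.96X; [D] = 3.48X.
K = [D] / ([A] [B]^2).
Setting equal to 0.129 and solving for X on (0,1) gives X = 0.868.

X = 0.868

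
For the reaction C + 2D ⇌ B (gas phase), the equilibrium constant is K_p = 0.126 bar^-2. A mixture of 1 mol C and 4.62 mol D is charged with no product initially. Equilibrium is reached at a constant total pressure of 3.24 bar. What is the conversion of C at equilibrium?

X = 0.451

Basis: 1 mol C initially; let X = conversion of C. Extent ξ = X.
Mole table: n_C = 1 − X; n_D = 4.62 − 2X; n_B = X.
Total moles n_T = 5.62 − 2X.
y_i = n_i/n_T, p_i = y_i·P. K_p = p_B / (p_C p_D^2).
Substituting and setting equal to 0.126 bar^-2 gives a polynomial in X; the root in (0,1) is X = 0.451.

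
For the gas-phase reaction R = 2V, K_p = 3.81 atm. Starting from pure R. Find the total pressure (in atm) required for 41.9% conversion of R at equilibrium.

Take 1 mol R as basis and let X be its fractional conversion, so ξ = X.
Mole table: n_R = 1 − X; n_V = 2X.
Summing: n_T = 1 + X.
K_p = p_V^2 / (p_R) with p_i = (n_i/n_T)·P.
At X = 0.419: the mole-fraction product g(X) = Π y_i^ν_i = 0.8518. Since K_p = g(X)·P^{1}, P = (K_p/g)^(1/1) = (3.81/0.8518)^(1/1) = 4.47 atm.

P = 4.47 atm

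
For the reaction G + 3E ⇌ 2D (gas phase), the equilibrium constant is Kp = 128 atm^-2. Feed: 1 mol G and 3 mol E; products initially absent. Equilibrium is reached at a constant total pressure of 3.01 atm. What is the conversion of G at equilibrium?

Take 1 mol G as basis and let X be its fractional conversion, so ξ = X.
At extent ξ: n_G = 1 − X; n_E = 3 − 3X; n_D = 2X.
Summing: n_T = 4 − 2X.
Mole fractions y_i = n_i/n_T; Kp = p_D^2 / (p_G p_E^3) with p_i = y_i·P.
This yields a degree-4 equation in X; solving on (0,1), X = 0.851.

X = 0.851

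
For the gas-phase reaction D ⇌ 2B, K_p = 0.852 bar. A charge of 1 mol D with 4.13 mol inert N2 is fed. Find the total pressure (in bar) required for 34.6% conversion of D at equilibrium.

Take 1 mol D as basis and let X be its fractional conversion, so ξ = X.
Moles: n_D = 1 − X; n_B = 2X; n_I = 4.13 (inert).
n_T = Σnᵢ = 5.13 + X.
K_p = p_B^2 / (p_D) with p_i = (n_i/n_T)·P.
At X = 0.346: the mole-fraction product g(X) = Π y_i^ν_i = 0.1337. Since K_p = g(X)·P^{1}, P = (K_p/g)^(1/1) = (0.852/0.1337)^(1/1) = 6.37 bar.

P = 6.37 bar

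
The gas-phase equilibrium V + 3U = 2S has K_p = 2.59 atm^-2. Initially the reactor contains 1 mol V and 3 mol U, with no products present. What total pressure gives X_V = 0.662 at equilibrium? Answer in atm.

P = 3.71 atm

Let X = conversion of V (basis 1 mol V); extent of reaction ξ = X.
At extent ξ: n_V = 1 − X; n_U = 3 − 3X; n_S = 2X.
Total moles n_T = 4 − 2X.
K_p = p_S^2 / (p_V p_U^3) with p_i = (n_i/n_T)·P.
At X = 0.662: the mole-fraction product g(X) = Π y_i^ν_i = 35.62. Since K_p = g(X)·P^{-2}, P = (g/K_p)^(1/2) = (35.62/2.59)^(1/2) = 3.71 atm.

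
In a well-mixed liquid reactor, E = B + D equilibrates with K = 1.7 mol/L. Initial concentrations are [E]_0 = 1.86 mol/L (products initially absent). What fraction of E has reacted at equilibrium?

X = 0.603

Let X = conversion of E; extent ξ = 1.86·X mol/L.
Concentrations: [E] = 1.86 − 1.86X; [B] = 1.86X; [D] = 1.86X.
K = [B] [D] / ([E]).
Equating to 1.7 mol/L: the physical root is X = 0.603.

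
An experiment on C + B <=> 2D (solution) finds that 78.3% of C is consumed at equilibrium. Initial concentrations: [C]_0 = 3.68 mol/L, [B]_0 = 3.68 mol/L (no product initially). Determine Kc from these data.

Let X = conversion of C.
Concentrations: [C] = 3.68 − 3.68X; [B] = 3.68 − 3.68X; [D] = 7.36X.
At X = 0.783: [C] = 0.799, [B] = 0.799, [D] = 5.76.
Kc = [D]^2 / ([C] [B]) = 52.1.

Kc = 52.1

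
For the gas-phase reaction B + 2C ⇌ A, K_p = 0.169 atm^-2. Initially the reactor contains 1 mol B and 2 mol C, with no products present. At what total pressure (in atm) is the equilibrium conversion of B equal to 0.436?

Take 1 mol B as basis and let X be its fractional conversion, so ξ = X.
At extent ξ: n_B = 1 − X; n_C = 2 − 2X; n_A = X.
n_T = Σnᵢ = 3 − 2X.
K_p = p_A / (p_B p_C^2) with p_i = (n_i/n_T)·P.
At X = 0.436: the mole-fraction product g(X) = Π y_i^ν_i = 2.751. Since K_p = g(X)·P^{-2}, P = (g/K_p)^(1/2) = (2.751/0.169)^(1/2) = 4.03 atm.

P = 4.03 atm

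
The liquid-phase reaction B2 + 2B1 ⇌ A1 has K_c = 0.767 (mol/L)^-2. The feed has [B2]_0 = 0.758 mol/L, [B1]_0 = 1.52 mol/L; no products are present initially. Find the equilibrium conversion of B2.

Let X = conversion of B2; extent ξ = 0.758·X mol/L.
Concentrations: [B2] = 0.758 − 0.758X; [B1] = 1.52 − 1.52X; [A1] = 0.758X.
K_c = [A1] / ([B2] [B1]^2).
Solving K_c = 0.767 for X ∈ (0,1): X = 0.395.

X = 0.395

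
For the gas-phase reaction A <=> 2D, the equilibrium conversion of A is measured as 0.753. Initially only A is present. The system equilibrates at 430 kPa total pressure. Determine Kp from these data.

Kp = 2.25e+03 kPa

Take 1 mol A as basis and let X be its fractional conversion, so ξ = X.
Species balance: n_A = 1 − X; n_D = 2X.
Total moles n_T = 1 + X.
At X = 0.753: n_A = 0.247, n_D = 1.51, n_T = 1.75.
p_i = (n_i/n_T)·P. Kp = p_D^2 / (p_A) = 2.25e+03 kPa.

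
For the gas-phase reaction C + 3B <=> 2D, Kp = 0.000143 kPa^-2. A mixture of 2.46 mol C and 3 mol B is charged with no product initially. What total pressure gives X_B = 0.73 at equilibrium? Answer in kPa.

P = 509 kPa

Basis: 3 mol B initially; let X = conversion of B. Extent ξ = X.
Moles: n_C = 2.46 − X; n_B = 3 − 3X; n_D = 2X.
Summing: n_T = 5.46 − 2X.
Kp = p_D^2 / (p_C p_B^3) with p_i = (n_i/n_T)·P.
At X = 0.73: the mole-fraction product g(X) = Π y_i^ν_i = 37.1. Since Kp = g(X)·P^{-2}, P = (g/Kp)^(1/2) = (37.1/0.000143)^(1/2) = 509 kPa.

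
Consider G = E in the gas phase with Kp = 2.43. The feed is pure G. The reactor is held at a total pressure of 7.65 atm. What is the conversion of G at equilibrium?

X = 0.708

Take 1 mol G as basis and let X be its fractional conversion, so ξ = X.
Moles: n_G = 1 − X; n_E = X.
Since Δν = 0, n_T = 1 throughout.
y_i = n_i/n_T, p_i = y_i·P. Kp = p_E / (p_G).
This yields a degree-1 equation in X; solving on (0,1), X = 0.708.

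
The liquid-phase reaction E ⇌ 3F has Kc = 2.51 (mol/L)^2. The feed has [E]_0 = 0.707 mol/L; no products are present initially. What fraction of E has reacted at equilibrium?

Let X = conversion of E; extent ξ = 0.707·X mol/L.
Concentrations: [E] = 0.707 − 0.707X; [F] = 2.12X.
Kc = [F]^3 / ([E]).
This equals 2.51 at X = 0.464 (the root in 0 < X < 1).

X = 0.464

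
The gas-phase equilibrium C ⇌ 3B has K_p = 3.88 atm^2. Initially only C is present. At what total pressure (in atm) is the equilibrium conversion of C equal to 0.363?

Take 1 mol C as basis and let X be its fractional conversion, so ξ = X.
Species balance: n_C = 1 − X; n_B = 3X.
Total moles n_T = 1 + 2X.
K_p = p_B^3 / (p_C) with p_i = (n_i/n_T)·P.
At X = 0.363: the mole-fraction product g(X) = Π y_i^ν_i = 0.6806. Since K_p = g(X)·P^{2}, P = (K_p/g)^(1/2) = (3.88/0.6806)^(1/2) = 2.39 atm.

P = 2.39 atm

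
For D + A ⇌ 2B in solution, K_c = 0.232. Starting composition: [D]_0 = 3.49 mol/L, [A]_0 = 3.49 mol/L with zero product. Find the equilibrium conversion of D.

X = 0.194

Let X = conversion of D; extent ξ = 3.49·X mol/L.
Concentrations: [D] = 3.49 − 3.49X; [A] = 3.49 − 3.49X; [B] = 6.98X.
K_c = [B]^2 / ([D] [A]).
Solving K_c = 0.232 for X ∈ (0,1): X = 0.194.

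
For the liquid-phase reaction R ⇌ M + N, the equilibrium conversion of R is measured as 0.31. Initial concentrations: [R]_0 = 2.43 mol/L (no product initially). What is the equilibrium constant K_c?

Let X = conversion of R.
Concentrations: [R] = 2.43 − 2.43X; [M] = 2.43X; [N] = 2.43X.
At X = 0.31: [R] = 1.68, [M] = 0.753, [N] = 0.753.
K_c = [M] [N] / ([R]) = 0.338 mol/L.

K_c = 0.338 mol/L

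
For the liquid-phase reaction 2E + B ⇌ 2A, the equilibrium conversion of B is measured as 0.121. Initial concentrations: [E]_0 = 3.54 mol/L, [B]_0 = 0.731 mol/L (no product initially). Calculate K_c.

Let X = conversion of B.
Concentrations: [E] = 3.54 − 1.46X; [B] = 0.731 − 0.731X; [A] = 1.46X.
At X = 0.121: [E] = 3.36, [B] = 0.643, [A] = 0.177.
K_c = [A]^2 / ([E]^2 [B]) = 0.00431 L/mol.

K_c = 0.00431 L/mol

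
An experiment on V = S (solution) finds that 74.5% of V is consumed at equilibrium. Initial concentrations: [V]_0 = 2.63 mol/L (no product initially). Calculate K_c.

K_c = 2.92

Let X = conversion of V.
Concentrations: [V] = 2.63 − 2.63X; [S] = 2.63X.
At X = 0.745: [V] = 0.671, [S] = 1.96.
K_c = [S] / ([V]) = 2.92.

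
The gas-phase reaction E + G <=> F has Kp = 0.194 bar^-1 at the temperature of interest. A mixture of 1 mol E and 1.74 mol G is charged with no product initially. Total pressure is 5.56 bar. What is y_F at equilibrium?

y_F = 0.163

Take 1 mol E as basis and let X be its fractional conversion, so ξ = X.
At extent ξ: n_E = 1 − X; n_G = 1.74 − X; n_F = X.
n_T = Σnᵢ = 2.74 − X.
Mole fractions y_i = n_i/n_T; Kp = p_F / (p_E p_G) with p_i = y_i·P.
Equating to 0.194 bar^-1 and solving on 0 < X < 1: X = 0.383.
Then n_F = 0.383, n_T = 2.36, so y_F = 0.163.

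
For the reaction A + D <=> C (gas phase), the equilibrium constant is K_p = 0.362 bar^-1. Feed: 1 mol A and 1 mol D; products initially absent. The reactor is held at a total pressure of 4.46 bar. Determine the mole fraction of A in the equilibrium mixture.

Take 1 mol A as basis and let X be its fractional conversion, so ξ = X.
At extent ξ: n_A = 1 − X; n_D = 1 − X; n_C = X.
Summing: n_T = 2 − X.
y_i = n_i/n_T, p_i = y_i·P. K_p = p_C / (p_A p_D).
This yields a degree-2 equation in X; solving on (0,1), X = 0.382.
Then n_A = 0.618, n_T = 1.62, so y_A = 0.382.

y_A = 0.382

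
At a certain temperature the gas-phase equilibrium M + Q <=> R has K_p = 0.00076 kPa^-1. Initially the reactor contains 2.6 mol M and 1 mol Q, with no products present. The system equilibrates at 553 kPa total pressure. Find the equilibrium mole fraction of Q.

y_Q = 0.229

Take 1 mol Q as basis and let X be its fractional conversion, so ξ = X.
At extent ξ: n_M = 2.6 − X; n_Q = 1 − X; n_R = X.
Total moles n_T = 3.6 − X.
y_i = n_i/n_T, p_i = y_i·P. K_p = p_R / (p_M p_Q).
This yields a degree-2 equation in X; solving on (0,1), X = 0.228.
Then n_Q = 0.772, n_T = 3.37, so y_Q = 0.229.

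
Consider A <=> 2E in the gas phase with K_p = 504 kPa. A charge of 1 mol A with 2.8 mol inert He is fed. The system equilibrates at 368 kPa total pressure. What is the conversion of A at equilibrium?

X = 0.690

Take 1 mol A as basis and let X be its fractional conversion, so ξ = X.
Moles: n_A = 1 − X; n_E = 2X; n_I = 2.8 (inert).
Summing: n_T = 3.8 + X.
y_i = n_i/n_T, p_i = y_i·P. K_p = p_E^2 / (p_A).
Substituting and setting equal to 504 kPa gives a polynomial in X; the root in (0,1) is X = 0.690.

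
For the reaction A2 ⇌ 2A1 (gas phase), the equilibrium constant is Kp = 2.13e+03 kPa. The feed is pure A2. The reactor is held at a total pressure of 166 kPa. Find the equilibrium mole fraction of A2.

y_A2 = 0.068

Let X = conversion of A2 (basis 1 mol A2); extent of reaction ξ = X.
At extent ξ: n_A2 = 1 − X; n_A1 = 2X.
n_T = Σnᵢ = 1 + X.
With p_i = (n_i/n_T)P, Kp = p_A1^2 / (p_A2).
Setting this equal to 2.13e+03 kPa and taking the physical root (0 < X < 1) gives X = 0.873.
Then n_A2 = 0.127, n_T = 1.87, so y_A2 = 0.068.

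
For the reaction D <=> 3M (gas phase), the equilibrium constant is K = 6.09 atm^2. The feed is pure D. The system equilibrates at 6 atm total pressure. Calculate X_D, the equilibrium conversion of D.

Take 1 mol D as basis and let X be its fractional conversion, so ξ = X.
At extent ξ: n_D = 1 − X; n_M = 3X.
Summing: n_T = 1 + 2X.
With p_i = (n_i/n_T)P, K = p_M^3 / (p_D).
Setting this equal to 6.09 atm^2 and taking the physical root (0 < X < 1) gives X = 0.216.

X = 0.216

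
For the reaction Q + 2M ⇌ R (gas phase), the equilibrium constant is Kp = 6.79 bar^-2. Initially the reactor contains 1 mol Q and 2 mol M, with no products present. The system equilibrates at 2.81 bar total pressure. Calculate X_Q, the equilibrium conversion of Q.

Let X = conversion of Q (basis 1 mol Q); extent of reaction ξ = X.
Moles: n_Q = 1 − X; n_M = 2 − 2X; n_R = X.
Summing: n_T = 3 − 2X.
Mole fractions y_i = n_i/n_T; Kp = p_R / (p_Q p_M^2) with p_i = y_i·P.
This yields a degree-3 equation in X; solving on (0,1), X = 0.807.

X = 0.807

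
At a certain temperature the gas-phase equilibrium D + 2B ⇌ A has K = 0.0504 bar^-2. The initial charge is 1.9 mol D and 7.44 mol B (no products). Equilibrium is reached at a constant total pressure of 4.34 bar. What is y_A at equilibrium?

Basis: 1.9 mol D initially; let X = conversion of D. Extent ξ = 1.9X.
Mole table: n_D = 1.9 − 1.9X; n_B = 7.44 − 3.8X; n_A = 1.9X.
Total moles n_T = 9.34 − 3.8X.
Mole fractions y_i = n_i/n_T; K = p_A / (p_D p_B^2) with p_i = y_i·P.
Setting this equal to 0.0504 bar^-2 and taking the physical root (0 < X < 1) gives X = 0.355.
Then n_A = 0.675, n_T = 7.99, so y_A = 0.085.

y_A = 0.085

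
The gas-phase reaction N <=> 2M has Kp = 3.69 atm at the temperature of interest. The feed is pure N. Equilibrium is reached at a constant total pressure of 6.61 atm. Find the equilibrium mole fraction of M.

y_M = 0.518

Basis: 1 mol N initially; let X = conversion of N. Extent ξ = X.
Species balance: n_N = 1 − X; n_M = 2X.
Total moles n_T = 1 + X.
With p_i = (n_i/n_T)P, Kp = p_M^2 / (p_N).
Substituting and setting equal to 3.69 atm gives a polynomial in X; the root in (0,1) is X = 0.350.
Then n_M = 0.7, n_T = 1.35, so y_M = 0.518.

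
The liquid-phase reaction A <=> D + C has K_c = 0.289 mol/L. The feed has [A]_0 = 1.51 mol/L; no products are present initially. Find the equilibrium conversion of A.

X = 0.352

Let X = conversion of A; extent ξ = 1.51·X mol/L.
Concentrations: [A] = 1.51 − 1.51X; [D] = 1.51X; [C] = 1.51X.
K_c = [D] [C] / ([A]).
Solving K_c = 0.289 for X ∈ (0,1): X = 0.352.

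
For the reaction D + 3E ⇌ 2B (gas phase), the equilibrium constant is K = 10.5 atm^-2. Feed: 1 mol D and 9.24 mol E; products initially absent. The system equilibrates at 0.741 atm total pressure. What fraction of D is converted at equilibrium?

X = 0.870

Take 1 mol D as basis and let X be its fractional conversion, so ξ = X.
Species balance: n_D = 1 − X; n_E = 9.24 − 3X; n_B = 2X.
Summing: n_T = 10.2 − 2X.
y_i = n_i/n_T, p_i = y_i·P. K = p_B^2 / (p_D p_E^3).
Setting this equal to 10.5 atm^-2 and taking the physical root (0 < X < 1) gives X = 0.870.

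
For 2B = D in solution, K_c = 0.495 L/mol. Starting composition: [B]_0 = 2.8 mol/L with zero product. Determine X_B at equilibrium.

X = 0.553

Let X = conversion of B; extent ξ = 2.8X/2 mol/L.
Concentrations: [B] = 2.8 − 2.8X; [D] = 1.4X.
K_c = [D] / ([B]^2).
Setting equal to 0.495 and solving for X on (0,1) gives X = 0.553.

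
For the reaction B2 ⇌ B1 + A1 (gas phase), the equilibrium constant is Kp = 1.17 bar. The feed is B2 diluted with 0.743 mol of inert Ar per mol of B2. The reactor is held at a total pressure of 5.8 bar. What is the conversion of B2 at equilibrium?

X = 0.482

Take 1 mol B2 as basis and let X be its fractional conversion, so ξ = X.
Mole table: n_B2 = 1 − X; n_B1 = X; n_A1 = X; n_I = 0.743 (inert).
Total moles n_T = 1.74 + X.
y_i = n_i/n_T, p_i = y_i·P. Kp = p_B1 p_A1 / (p_B2).
Setting this equal to 1.17 bar and taking the physical root (0 < X < 1) gives X = 0.482.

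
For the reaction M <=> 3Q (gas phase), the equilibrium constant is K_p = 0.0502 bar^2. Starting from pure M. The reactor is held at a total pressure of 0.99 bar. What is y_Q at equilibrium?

y_Q = 0.326

Let X = conversion of M (basis 1 mol M); extent of reaction ξ = X.
Species balance: n_M = 1 − X; n_Q = 3X.
Summing: n_T = 1 + 2X.
Mole fractions y_i = n_i/n_T; K_p = p_Q^3 / (p_M) with p_i = y_i·P.
Setting this equal to 0.0502 bar^2 and taking the physical root (0 < X < 1) gives X = 0.139.
Then n_Q = 0.416, n_T = 1.28, so y_Q = 0.326.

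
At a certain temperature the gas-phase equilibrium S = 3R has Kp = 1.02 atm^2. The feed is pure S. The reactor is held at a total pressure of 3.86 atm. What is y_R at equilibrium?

Let X = conversion of S (basis 1 mol S); extent of reaction ξ = X.
At extent ξ: n_S = 1 − X; n_R = 3X.
Total moles n_T = 1 + 2X.
y_i = n_i/n_T, p_i = y_i·P. Kp = p_R^3 / (p_S).
Substituting and setting equal to 1.02 atm^2 gives a polynomial in X; the root in (0,1) is X = 0.154.
Then n_R = 0.463, n_T = 1.31, so y_R = 0.354.

y_R = 0.354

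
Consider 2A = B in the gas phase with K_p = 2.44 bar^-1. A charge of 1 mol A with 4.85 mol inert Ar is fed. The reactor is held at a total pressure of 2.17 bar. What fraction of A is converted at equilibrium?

X = 0.490

Basis: 1 mol A initially; let X = conversion of A. Extent ξ = 0.5X.
Mole table: n_A = 1 − X; n_B = 0.5X; n_I = 4.85 (inert).
n_T = Σnᵢ = 5.85 − 0.5X.
y_i = n_i/n_T, p_i = y_i·P. K_p = p_B / (p_A^2).
Setting this equal to 2.44 bar^-1 and taking the physical root (0 < X < 1) gives X = 0.490.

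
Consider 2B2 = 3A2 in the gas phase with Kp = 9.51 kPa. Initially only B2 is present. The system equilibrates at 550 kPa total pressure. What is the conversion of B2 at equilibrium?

X = 0.158

Basis: 1 mol B2 initially; let X = conversion of B2. Extent ξ = 0.5X.
Moles: n_B2 = 1 − X; n_A2 = 1.5X.
n_T = Σnᵢ = 1 + 0.5X.
Mole fractions y_i = n_i/n_T; Kp = p_A2^3 / (p_B2^2) with p_i = y_i·P.
This yields a degree-3 equation in X; solving on (0,1), X = 0.158.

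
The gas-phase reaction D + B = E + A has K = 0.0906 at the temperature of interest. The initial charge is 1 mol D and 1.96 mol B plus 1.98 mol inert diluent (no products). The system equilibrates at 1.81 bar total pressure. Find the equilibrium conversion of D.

Take 1 mol D as basis and let X be its fractional conversion, so ξ = X.
At extent ξ: n_D = 1 − X; n_B = 1.96 − X; n_E = X; n_A = X; n_I = 1.98 (inert).
Since Δν = 0, n_T = 4.94 throughout.
y_i = n_i/n_T, p_i = y_i·P. K = p_E p_A / (p_D p_B).
Substituting and setting equal to 0.0906 gives a polynomial in X; the root in (0,1) is X = 0.318.

X = 0.318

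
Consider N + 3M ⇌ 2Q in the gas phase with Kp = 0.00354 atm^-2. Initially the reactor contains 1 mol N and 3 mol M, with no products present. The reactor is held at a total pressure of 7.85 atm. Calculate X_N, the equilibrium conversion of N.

Take 1 mol N as basis and let X be its fractional conversion, so ξ = X.
Species balance: n_N = 1 − X; n_M = 3 − 3X; n_Q = 2X.
n_T = Σnᵢ = 4 − 2X.
With p_i = (n_i/n_T)P, Kp = p_Q^2 / (p_N p_M^3).
Equating to 0.00354 atm^-2 and solving on 0 < X < 1: X = 0.211.

X = 0.211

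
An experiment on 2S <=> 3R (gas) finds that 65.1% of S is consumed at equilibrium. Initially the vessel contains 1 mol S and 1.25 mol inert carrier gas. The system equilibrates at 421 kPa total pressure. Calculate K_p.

K_p = 1.25e+03 kPa

Take 1 mol S as basis and let X be its fractional conversion, so ξ = 0.5X.
At extent ξ: n_S = 1 − X; n_R = 1.5X; n_I = 1.25 (inert).
n_T = Σnᵢ = 2.25 + 0.5X.
At X = 0.651: n_S = 0.349, n_R = 0.977, n_T = 2.58.
p_i = (n_i/n_T)·P. K_p = p_R^3 / (p_S^2) = 1.25e+03 kPa.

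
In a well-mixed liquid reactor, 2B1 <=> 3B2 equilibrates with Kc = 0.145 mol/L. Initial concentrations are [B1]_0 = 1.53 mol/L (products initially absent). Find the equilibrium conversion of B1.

X = 0.251

Let X = conversion of B1; extent ξ = 1.53X/2 mol/L.
Concentrations: [B1] = 1.53 − 1.53X; [B2] = 2.29X.
Kc = [B2]^3 / ([B1]^2).
Equating to 0.145 mol/L: the physical root is X = 0.251.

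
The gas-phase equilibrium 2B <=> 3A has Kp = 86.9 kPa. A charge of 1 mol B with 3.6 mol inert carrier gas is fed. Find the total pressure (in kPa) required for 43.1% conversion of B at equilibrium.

Take 1 mol B as basis and let X be its fractional conversion, so ξ = 0.5X.
Species balance: n_B = 1 − X; n_A = 1.5X; n_I = 3.6 (inert).
Total moles n_T = 4.6 + 0.5X.
Kp = p_A^3 / (p_B^2) with p_i = (n_i/n_T)·P.
At X = 0.431: the mole-fraction product g(X) = Π y_i^ν_i = 0.1733. Since Kp = g(X)·P^{1}, P = (Kp/g)^(1/1) = (86.9/0.1733)^(1/1) = 501 kPa.

P = 501 kPa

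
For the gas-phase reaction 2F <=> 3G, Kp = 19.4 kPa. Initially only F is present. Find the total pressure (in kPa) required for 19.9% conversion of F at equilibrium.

Basis: 1 mol F initially; let X = conversion of F. Extent ξ = 0.5X.
Mole table: n_F = 1 − X; n_G = 1.5X.
Total moles n_T = 1 + 0.5X.
Kp = p_G^3 / (p_F^2) with p_i = (n_i/n_T)·P.
At X = 0.199: the mole-fraction product g(X) = Π y_i^ν_i = 0.0377. Since Kp = g(X)·P^{1}, P = (Kp/g)^(1/1) = (19.4/0.0377)^(1/1) = 515 kPa.

P = 515 kPa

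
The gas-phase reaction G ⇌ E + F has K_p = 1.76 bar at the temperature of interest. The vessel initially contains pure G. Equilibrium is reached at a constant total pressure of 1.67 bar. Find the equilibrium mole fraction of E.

y_E = 0.417

Take 1 mol G as basis and let X be its fractional conversion, so ξ = X.
Mole table: n_G = 1 − X; n_E = X; n_F = X.
Total moles n_T = 1 + X.
With p_i = (n_i/n_T)P, K_p = p_E p_F / (p_G).
Setting this equal to 1.76 bar and taking the physical root (0 < X < 1) gives X = 0.716.
Then n_E = 0.716, n_T = 1.72, so y_E = 0.417.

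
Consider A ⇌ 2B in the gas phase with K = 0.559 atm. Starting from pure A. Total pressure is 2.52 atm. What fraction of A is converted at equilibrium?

Basis: 1 mol A initially; let X = conversion of A. Extent ξ = X.
At extent ξ: n_A = 1 − X; n_B = 2X.
Summing: n_T = 1 + X.
With p_i = (n_i/n_T)P, K = p_B^2 / (p_A).
Equating to 0.559 atm and solving on 0 < X < 1: X = 0.229.

X = 0.229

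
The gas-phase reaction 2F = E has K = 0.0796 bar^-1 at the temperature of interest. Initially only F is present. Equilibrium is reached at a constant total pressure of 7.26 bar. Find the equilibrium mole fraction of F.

Basis: 1 mol F initially; let X = conversion of F. Extent ξ = 0.5X.
Moles: n_F = 1 − X; n_E = 0.5X.
n_T = Σnᵢ = 1 − 0.5X.
Mole fractions y_i = n_i/n_T; K = p_E / (p_F^2) with p_i = y_i·P.
Substituting and setting equal to 0.0796 bar^-1 gives a polynomial in X; the root in (0,1) is X = 0.450.
Then n_F = 0.55, n_T = 0.775, so y_F = 0.709.

y_F = 0.709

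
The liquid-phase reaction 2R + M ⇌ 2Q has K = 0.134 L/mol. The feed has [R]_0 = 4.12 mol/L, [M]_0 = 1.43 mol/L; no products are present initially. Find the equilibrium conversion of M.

Let X = conversion of M; extent ξ = 1.43·X mol/L.
Concentrations: [R] = 4.12 − 2.86X; [M] = 1.43 − 1.43X; [Q] = 2.86X.
K = [Q]^2 / ([R]^2 [M]).
This equals 0.134 at X = 0.371 (the root in 0 < X < 1).

X = 0.371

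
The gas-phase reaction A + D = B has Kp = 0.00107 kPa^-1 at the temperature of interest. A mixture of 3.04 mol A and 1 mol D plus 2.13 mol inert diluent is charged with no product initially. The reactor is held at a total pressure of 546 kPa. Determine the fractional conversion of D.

X = 0.217

Basis: 1 mol D initially; let X = conversion of D. Extent ξ = X.
At extent ξ: n_A = 3.04 − X; n_D = 1 − X; n_B = X; n_I = 2.13 (inert).
n_T = Σnᵢ = 6.17 − X.
y_i = n_i/n_T, p_i = y_i·P. Kp = p_B / (p_A p_D).
Setting this equal to 0.00107 kPa^-1 and taking the physical root (0 < X < 1) gives X = 0.217.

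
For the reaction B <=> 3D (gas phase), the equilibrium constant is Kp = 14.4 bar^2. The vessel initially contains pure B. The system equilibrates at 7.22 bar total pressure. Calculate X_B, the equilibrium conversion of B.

X = 0.260

Basis: 1 mol B initially; let X = conversion of B. Extent ξ = X.
Mole table: n_B = 1 − X; n_D = 3X.
n_T = Σnᵢ = 1 + 2X.
Mole fractions y_i = n_i/n_T; Kp = p_D^3 / (p_B) with p_i = y_i·P.
Setting this equal to 14.4 bar^2 and taking the physical root (0 < X < 1) gives X = 0.260.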